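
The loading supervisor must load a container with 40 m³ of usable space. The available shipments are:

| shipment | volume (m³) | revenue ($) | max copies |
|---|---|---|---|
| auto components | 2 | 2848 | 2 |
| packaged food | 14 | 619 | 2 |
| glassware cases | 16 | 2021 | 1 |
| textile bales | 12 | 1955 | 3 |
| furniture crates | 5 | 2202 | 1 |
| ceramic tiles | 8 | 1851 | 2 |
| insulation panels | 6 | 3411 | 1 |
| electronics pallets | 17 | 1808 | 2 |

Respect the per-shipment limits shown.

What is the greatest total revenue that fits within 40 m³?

15219

Density check — auto components 1424.00, insulation panels 568.50, furniture crates 440.40 are the best per m³.
A density-first pass picks 2×auto components + furniture crates + 2×ceramic tiles + insulation panels — 15011 at 31 m³.
The 16 m³ tied up in 2×ceramic tiles is better spent on 2×textile bales — total rises to 15219 (39 m³).
No other feasible combination exceeds 15219.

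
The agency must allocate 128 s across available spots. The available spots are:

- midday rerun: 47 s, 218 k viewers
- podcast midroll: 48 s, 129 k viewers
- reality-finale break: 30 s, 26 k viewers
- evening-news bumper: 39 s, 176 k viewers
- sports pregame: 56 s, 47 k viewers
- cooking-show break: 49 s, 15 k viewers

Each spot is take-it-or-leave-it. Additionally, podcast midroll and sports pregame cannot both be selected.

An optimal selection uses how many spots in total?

3

Best achievable expected reach is 420.
midday rerun + reality-finale break + evening-news bumper hits 420 at 116 s.
Any selection reaching 420 contains exactly 3 spots.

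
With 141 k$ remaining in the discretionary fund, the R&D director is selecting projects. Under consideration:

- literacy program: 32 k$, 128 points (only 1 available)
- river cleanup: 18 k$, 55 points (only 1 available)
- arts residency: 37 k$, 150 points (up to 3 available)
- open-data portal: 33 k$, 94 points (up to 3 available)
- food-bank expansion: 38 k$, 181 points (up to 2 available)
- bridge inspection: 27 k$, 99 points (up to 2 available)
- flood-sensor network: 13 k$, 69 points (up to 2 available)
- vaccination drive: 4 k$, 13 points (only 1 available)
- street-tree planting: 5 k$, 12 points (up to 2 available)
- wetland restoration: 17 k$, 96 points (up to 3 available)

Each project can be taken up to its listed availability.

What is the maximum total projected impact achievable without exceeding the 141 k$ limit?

Filling by ratio: river cleanup + food-bank expansion + 2×flood-sensor network + vaccination drive + 3×wetland restoration for 675, with 4 k$ left unused.
The 35 k$ tied up in river cleanup and flood-sensor network and vaccination drive is better spent on food-bank expansion — total rises to 719 (140 k$).
No other feasible combination exceeds 719.

719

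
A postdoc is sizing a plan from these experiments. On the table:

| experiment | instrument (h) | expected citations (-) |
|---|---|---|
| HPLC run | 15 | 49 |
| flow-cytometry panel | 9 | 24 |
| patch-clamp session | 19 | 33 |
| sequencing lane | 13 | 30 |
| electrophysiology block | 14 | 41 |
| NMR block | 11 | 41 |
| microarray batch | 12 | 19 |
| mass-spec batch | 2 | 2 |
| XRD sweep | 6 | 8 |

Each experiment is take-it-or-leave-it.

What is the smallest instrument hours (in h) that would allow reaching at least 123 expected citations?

Look for the lowest-instrument combination reaching 123.
HPLC run + electrophysiology block + NMR block reaches 131 using 40 h.
Any bundle with less than 40 h falls short of 123.

40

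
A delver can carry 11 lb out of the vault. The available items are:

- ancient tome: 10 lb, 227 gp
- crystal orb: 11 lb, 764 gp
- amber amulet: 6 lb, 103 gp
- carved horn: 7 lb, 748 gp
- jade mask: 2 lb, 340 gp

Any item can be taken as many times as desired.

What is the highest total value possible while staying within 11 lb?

By value per lb: jade mask 170.00, carved horn 106.86, crystal orb 69.45, ancient tome 22.70 lead.
Taking 5×jade mask: 10 lb used, 1700 in value.

1700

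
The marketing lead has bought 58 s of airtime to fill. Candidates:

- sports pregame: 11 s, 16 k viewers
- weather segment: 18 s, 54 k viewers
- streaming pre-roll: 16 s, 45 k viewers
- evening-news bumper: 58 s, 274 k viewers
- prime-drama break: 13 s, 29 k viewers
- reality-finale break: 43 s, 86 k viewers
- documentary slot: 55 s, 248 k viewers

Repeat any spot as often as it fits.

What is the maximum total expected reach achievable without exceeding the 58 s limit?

274

Density check — evening-news bumper 4.72, documentary slot 4.51, weather segment 3.00, streaming pre-roll 2.81 are the best per s.
Taking evening-news bumper: 58 s used, 274 in expected reach.
No other feasible combination exceeds 274.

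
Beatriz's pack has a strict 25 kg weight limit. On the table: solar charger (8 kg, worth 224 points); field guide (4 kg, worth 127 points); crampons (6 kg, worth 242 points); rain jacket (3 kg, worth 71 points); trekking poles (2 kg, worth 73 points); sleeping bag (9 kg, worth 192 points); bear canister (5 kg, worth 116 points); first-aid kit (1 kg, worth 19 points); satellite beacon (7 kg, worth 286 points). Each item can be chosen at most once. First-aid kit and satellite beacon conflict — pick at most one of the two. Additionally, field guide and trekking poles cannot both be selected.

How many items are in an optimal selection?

4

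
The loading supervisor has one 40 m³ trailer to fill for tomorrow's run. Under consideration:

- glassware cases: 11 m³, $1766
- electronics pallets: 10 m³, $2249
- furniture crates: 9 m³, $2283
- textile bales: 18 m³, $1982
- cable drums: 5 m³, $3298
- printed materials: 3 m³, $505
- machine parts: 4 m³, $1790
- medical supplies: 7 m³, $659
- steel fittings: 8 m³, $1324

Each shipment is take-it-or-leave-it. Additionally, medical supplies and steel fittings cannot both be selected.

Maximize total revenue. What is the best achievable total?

Density check — cable drums 659.60, machine parts 447.50, furniture crates 253.67, electronics pallets 224.90 are the best per m³.
The ratio ordering already packs tightly: electronics pallets + furniture crates + cable drums + printed materials + machine parts + steel fittings, 39 m³, 11449.
The closest alternative, glassware cases + electronics pallets + furniture crates + cable drums + machine parts, reaches only 11386.

11449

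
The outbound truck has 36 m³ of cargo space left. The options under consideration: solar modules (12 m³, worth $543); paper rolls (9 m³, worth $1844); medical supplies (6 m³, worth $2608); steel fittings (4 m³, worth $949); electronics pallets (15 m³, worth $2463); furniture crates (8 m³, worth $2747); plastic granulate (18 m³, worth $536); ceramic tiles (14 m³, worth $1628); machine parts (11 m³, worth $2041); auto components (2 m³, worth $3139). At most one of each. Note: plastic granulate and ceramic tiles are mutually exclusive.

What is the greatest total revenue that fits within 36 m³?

12379

The ratio heuristic lands on paper rolls + medical supplies + steel fittings + furniture crates + auto components (11287) but leaves 7 m³ idle.
Replace steel fittings with machine parts: the trade gains 1092 net, giving 12379 at 36 m³.
Runner-up medical supplies + steel fittings + electronics pallets + furniture crates + auto components tops out at 11906.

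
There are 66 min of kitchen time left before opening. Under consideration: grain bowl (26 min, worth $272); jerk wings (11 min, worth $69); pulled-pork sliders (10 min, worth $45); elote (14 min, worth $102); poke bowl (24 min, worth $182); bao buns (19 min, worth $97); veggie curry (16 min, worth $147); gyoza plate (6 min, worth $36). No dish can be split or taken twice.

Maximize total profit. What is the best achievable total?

Density check — grain bowl 10.46, veggie curry 9.19, poke bowl 7.58, elote 7.29 are the best per min.
Taking grain bowl + poke bowl + veggie curry: 66 min used, 601 in profit.

601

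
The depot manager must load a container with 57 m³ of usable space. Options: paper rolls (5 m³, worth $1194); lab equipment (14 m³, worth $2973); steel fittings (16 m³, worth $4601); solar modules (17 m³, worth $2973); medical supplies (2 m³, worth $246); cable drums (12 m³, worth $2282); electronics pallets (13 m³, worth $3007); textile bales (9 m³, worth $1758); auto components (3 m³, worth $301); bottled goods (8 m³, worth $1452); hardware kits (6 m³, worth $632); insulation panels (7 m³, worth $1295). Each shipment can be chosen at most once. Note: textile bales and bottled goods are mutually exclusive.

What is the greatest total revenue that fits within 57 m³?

13533

Density check — steel fittings 287.56, paper rolls 238.80, electronics pallets 231.31 are the best per m³.
The ratio ordering already packs tightly: paper rolls + lab equipment + steel fittings + electronics pallets + textile bales, 57 m³, 13533.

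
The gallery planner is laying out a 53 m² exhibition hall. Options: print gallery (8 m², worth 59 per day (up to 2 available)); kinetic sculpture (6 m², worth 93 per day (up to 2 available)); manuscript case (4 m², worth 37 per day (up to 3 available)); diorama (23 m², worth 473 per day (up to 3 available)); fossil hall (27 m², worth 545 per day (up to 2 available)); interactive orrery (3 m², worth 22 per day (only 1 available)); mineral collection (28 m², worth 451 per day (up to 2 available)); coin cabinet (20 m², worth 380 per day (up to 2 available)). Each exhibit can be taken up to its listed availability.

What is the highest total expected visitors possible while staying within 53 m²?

1040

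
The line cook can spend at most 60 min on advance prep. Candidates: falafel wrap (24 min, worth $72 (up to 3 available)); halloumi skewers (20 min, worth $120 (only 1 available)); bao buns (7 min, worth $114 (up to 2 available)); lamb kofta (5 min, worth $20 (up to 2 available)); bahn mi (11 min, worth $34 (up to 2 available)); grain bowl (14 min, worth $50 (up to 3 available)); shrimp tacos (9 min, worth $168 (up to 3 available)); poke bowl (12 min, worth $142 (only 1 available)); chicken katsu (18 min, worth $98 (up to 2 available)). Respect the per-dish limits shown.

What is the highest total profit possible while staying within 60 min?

Ranking by ratio (profit/min): shrimp tacos 18.67, bao buns 16.29, poke bowl 11.83, halloumi skewers 6.00.
The ratio ordering already packs tightly: 2×bao buns + lamb kofta + 3×shrimp tacos + poke bowl, 58 min, 894.
No other feasible combination exceeds 894.

894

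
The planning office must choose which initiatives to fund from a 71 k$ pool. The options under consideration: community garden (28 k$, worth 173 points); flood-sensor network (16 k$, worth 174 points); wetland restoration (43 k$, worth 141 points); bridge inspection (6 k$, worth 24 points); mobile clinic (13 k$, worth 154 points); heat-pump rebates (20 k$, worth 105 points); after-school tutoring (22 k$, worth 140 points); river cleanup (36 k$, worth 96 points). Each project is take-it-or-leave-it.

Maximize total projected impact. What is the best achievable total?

573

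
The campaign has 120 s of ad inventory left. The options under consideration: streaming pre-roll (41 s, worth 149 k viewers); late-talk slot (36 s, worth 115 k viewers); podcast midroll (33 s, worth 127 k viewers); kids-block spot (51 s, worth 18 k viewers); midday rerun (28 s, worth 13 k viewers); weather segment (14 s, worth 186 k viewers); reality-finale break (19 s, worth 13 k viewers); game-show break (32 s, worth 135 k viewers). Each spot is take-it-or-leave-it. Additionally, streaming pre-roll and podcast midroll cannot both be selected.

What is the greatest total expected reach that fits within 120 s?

Taking late-talk slot + podcast midroll + weather segment + game-show break: 115 s used, 563 in expected reach.
Every other selection either busts 120 s or breaks a pairing rule or fails to beat 563.

563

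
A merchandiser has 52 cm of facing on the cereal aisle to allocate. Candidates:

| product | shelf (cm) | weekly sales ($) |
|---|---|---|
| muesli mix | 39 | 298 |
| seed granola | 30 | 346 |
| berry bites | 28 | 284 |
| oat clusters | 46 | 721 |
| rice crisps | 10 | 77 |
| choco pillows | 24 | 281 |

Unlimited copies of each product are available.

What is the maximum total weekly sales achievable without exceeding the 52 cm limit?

721

Oat clusters uses 46 of the 52 cm and totals 721.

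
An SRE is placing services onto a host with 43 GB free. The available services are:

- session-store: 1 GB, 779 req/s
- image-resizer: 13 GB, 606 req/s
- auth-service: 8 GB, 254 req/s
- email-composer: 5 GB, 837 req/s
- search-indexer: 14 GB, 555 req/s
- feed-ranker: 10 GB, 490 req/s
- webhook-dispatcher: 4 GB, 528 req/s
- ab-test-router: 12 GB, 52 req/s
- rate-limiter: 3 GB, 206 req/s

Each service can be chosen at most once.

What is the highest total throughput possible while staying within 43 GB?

3511

Taking the top-ratio services first gives session-store + image-resizer + email-composer + feed-ranker + webhook-dispatcher + rate-limiter for 3446 (36 GB).
Replace feed-ranker with search-indexer: the trade gains 65 net, giving 3511 at 40 GB.
Runner-up session-store + image-resizer + auth-service + email-composer + feed-ranker + webhook-dispatcher tops out at 3494.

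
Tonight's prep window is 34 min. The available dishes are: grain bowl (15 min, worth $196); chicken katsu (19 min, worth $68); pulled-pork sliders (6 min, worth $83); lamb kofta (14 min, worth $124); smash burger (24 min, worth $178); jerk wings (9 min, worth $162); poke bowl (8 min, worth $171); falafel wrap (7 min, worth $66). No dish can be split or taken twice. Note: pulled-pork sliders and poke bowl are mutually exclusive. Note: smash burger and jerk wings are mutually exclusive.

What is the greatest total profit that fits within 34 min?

529

Ranking by ratio (profit/min): poke bowl 21.38, jerk wings 18.00, pulled-pork sliders 13.83, grain bowl 13.07.
Grain bowl + jerk wings + poke bowl uses 32 of the 34 min and totals 529.
Next best is lamb kofta + jerk wings + poke bowl at 457 (31 min) — short by 72.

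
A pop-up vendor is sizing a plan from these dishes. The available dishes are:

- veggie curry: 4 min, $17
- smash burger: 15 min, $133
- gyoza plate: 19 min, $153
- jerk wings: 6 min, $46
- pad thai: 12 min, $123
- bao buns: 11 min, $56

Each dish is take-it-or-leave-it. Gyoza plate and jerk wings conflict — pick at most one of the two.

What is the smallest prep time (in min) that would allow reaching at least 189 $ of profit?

Look for the lowest-prep combination reaching 189.
veggie curry + smash burger + jerk wings: 196 profit at 25 min.
Below 25 min the best achievable stays under 189.

25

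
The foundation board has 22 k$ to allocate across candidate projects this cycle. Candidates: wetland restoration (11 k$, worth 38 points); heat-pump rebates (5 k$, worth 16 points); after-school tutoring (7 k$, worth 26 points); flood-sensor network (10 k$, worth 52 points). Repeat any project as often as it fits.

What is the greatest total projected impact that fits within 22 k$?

104

By projected impact per k$: flood-sensor network 5.20, after-school tutoring 3.71, wetland restoration 3.45 lead.
Best packing: 2×flood-sensor network — 20 k$, 104 total.
That's the maximum — no swap from here does better than 104.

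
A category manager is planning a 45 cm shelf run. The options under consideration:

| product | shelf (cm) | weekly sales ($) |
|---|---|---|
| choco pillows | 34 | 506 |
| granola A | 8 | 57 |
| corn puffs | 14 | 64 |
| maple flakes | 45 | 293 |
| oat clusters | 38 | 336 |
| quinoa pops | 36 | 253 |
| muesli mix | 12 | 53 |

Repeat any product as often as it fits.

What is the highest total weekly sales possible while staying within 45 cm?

563

Choco pillows + granola A uses 42 of the 45 cm and totals 563.
That's the maximum — no swap from here does better than 563.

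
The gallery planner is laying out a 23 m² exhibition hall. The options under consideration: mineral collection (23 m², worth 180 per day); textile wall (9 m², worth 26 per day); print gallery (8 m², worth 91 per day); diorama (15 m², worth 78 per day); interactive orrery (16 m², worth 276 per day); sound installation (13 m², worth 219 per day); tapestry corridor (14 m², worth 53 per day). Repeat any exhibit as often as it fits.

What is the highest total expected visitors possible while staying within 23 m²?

310

The ratio heuristic lands on interactive orrery (276) but leaves 7 m² idle.
Dropping interactive orrery frees 16 m²; slotting in print gallery + sound installation (21 m²) lifts the total to 310 at 21 m².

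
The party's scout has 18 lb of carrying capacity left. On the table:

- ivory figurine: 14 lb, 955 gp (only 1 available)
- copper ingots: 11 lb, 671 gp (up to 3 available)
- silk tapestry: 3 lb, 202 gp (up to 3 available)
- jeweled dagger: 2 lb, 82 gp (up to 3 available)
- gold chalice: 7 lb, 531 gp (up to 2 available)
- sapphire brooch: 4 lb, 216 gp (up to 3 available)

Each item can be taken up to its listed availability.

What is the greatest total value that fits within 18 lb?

The ratio heuristic lands on silk tapestry + 2×gold chalice (1264) but leaves 1 lb idle.
Replace silk tapestry with sapphire brooch: the trade gains 14 net, giving 1278 at 18 lb.
Every other selection either busts 18 lb or exceeds an availability limit or fails to beat 1278.

1278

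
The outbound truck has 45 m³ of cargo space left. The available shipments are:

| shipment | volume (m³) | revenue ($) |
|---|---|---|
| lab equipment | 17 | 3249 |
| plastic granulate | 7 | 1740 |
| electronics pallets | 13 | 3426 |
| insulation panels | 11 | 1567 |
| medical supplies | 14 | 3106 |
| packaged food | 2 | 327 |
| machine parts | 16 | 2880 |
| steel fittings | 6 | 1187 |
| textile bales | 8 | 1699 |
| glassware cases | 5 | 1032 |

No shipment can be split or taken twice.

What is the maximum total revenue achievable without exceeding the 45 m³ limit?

Greedy by ratio would take plastic granulate + electronics pallets + medical supplies + packaged food + textile bales: 44 m³ used, total 10298.
Replace packaged food and textile bales with steel fittings + glassware cases: the trade gains 193 net, giving 10491 at 45 m³.

10491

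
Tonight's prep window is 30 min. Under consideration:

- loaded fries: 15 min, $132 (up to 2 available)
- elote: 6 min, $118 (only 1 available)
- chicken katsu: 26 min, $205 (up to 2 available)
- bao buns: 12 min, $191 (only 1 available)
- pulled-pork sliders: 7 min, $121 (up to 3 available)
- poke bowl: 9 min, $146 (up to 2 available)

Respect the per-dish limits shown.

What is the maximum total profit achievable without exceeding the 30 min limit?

509

Ranking by ratio (profit/min): elote 19.67, pulled-pork sliders 17.29, poke bowl 16.22, bao buns 15.92.
A density-first pass picks elote + 3×pulled-pork sliders — 481 at 27 min.
The 6 min tied up in elote is better spent on poke bowl — total rises to 509 (30 min).
Every other selection either busts 30 min or exceeds an availability limit or fails to beat 509.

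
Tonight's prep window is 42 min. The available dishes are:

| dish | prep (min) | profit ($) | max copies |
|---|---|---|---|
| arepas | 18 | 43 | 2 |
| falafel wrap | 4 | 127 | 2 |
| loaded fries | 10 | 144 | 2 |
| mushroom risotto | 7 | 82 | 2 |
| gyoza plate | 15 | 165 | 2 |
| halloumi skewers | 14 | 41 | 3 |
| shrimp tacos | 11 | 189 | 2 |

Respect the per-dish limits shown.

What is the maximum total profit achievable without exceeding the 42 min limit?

776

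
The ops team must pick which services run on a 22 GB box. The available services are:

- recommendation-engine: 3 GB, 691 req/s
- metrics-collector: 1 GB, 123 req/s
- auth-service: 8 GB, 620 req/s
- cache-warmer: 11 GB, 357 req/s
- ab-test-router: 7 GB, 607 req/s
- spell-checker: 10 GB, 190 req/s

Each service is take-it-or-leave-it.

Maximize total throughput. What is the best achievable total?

2041

By throughput per GB: recommendation-engine 230.33, metrics-collector 123.00, ab-test-router 86.71, auth-service 77.50 lead.
Taking recommendation-engine + metrics-collector + auth-service + ab-test-router: 19 GB used, 2041 in throughput.
An exhaustive check of the 64 subsets confirms 2041.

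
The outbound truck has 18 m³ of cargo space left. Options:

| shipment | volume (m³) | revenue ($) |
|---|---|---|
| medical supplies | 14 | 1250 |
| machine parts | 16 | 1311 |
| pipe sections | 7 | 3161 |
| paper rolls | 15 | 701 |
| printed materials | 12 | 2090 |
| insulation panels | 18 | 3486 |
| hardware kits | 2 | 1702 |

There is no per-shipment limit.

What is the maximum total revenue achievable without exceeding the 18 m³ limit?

By revenue per m³: hardware kits 851.00, pipe sections 451.57, insulation panels 193.67, printed materials 174.17 lead.
Taking 9×hardware kits: 18 m³ used, 15318 in revenue.

15318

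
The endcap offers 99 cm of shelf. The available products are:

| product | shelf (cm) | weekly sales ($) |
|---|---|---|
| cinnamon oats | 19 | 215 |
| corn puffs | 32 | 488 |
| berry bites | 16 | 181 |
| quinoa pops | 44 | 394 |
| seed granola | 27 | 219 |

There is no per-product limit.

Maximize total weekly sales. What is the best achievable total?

1464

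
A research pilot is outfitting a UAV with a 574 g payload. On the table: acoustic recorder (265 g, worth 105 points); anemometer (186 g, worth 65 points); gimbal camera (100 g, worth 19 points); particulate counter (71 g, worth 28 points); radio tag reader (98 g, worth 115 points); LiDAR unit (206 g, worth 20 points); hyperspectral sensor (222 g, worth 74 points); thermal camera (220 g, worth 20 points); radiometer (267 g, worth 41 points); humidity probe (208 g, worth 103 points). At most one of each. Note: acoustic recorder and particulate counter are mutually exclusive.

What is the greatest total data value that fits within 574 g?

By data value per g: radio tag reader 1.17, humidity probe 0.50, acoustic recorder 0.40, particulate counter 0.39 lead.
The ratio ordering already packs tightly: acoustic recorder + radio tag reader + humidity probe, 571 g, 323.
No other feasible combination exceeds 323.

323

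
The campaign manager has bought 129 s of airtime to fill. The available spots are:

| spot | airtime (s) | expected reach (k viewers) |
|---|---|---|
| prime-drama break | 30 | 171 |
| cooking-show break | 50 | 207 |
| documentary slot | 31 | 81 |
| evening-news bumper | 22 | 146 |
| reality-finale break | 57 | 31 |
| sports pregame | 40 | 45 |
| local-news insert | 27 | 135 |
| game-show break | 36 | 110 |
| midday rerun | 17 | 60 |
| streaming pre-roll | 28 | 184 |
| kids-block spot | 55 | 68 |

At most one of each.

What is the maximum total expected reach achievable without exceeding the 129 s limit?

696

Taking prime-drama break + evening-news bumper + local-news insert + midday rerun + streaming pre-roll: 124 s used, 696 in expected reach.
Runner-up cooking-show break + evening-news bumper + local-news insert + streaming pre-roll tops out at 672.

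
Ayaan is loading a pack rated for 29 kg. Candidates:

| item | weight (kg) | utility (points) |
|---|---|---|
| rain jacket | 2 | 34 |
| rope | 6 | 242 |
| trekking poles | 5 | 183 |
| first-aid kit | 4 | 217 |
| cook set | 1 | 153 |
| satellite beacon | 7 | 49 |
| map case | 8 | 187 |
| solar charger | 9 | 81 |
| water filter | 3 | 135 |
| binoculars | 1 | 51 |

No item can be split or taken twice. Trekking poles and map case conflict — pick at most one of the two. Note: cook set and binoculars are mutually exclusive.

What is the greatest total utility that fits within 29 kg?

Best packing: rain jacket + rope + trekking poles + first-aid kit + cook set + satellite beacon + water filter — 28 kg, 1013 total.
The closest alternative, rope + trekking poles + first-aid kit + cook set + solar charger + water filter, reaches only 1011.

1013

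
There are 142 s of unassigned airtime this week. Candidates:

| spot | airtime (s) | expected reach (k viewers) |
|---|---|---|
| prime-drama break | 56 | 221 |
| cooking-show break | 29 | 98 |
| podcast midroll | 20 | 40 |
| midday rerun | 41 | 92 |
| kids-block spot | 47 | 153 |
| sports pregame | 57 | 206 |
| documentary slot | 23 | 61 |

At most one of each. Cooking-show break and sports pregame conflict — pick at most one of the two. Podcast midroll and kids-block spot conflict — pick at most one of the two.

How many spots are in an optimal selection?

3

Best achievable expected reach is 488.
For example prime-drama break + sports pregame + documentary slot achieves it, using 136 s.
All optima have 3 spots.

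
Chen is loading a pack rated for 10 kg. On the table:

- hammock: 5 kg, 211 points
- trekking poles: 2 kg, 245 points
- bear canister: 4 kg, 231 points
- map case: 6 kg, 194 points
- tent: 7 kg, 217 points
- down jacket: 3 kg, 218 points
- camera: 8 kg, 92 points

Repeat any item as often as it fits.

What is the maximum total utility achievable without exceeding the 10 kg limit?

Ranking by ratio (utility/kg): trekking poles 122.50, down jacket 72.67, bear canister 57.75.
The ratio ordering already packs tightly: 5×trekking poles, 10 kg, 1225.
No other feasible combination exceeds 1225.

1225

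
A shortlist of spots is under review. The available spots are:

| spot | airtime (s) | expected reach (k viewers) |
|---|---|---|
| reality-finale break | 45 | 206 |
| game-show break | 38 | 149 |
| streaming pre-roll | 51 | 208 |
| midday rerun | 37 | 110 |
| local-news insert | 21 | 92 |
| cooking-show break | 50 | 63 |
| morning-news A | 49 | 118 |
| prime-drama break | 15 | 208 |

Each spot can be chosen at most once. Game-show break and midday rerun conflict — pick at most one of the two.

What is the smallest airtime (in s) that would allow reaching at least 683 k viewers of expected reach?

Look for the lowest-airtime combination reaching 683.
Taking reality-finale break + streaming pre-roll + local-news insert + prime-drama break gives 714 (≥ 683) for 132 s.
Below 132 s the best achievable stays under 683.

132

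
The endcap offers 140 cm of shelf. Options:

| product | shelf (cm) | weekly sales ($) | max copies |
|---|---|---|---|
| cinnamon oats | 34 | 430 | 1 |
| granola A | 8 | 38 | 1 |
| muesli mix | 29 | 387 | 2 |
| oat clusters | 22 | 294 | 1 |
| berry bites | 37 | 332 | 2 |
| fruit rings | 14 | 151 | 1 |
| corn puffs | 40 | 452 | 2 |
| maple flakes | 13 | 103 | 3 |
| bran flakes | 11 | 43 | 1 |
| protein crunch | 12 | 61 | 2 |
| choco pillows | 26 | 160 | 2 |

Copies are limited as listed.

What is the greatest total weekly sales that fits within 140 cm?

1714

Taking the top-ratio products first gives cinnamon oats + 2×muesli mix + oat clusters + fruit rings + protein crunch for 1710 (140 cm).
The 41 cm tied up in muesli mix and protein crunch is better spent on corn puffs — total rises to 1714 (139 cm).
No other feasible combination exceeds 1714.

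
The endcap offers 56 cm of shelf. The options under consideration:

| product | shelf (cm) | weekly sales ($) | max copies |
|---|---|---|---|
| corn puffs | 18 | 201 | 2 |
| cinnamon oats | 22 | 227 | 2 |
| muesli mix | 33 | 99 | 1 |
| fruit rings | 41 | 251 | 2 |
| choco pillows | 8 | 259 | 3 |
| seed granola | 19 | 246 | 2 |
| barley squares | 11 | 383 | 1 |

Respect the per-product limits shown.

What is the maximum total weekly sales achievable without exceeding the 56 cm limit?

1406

Ranking by ratio (weekly sales/cm): barley squares 34.82, choco pillows 32.38, seed granola 12.95, corn puffs 11.17.
The ratio ordering already packs tightly: 3×choco pillows + seed granola + barley squares, 54 cm, 1406.
Nothing else within 56 cm beats 1406.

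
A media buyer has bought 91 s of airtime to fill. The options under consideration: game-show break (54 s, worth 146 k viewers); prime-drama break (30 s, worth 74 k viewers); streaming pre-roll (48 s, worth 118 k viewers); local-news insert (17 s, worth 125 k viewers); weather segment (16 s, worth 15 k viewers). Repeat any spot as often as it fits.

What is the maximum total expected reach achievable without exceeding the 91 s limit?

By expected reach per s: local-news insert 7.35, game-show break 2.70, prime-drama break 2.47, streaming pre-roll 2.46 lead.
Taking 5×local-news insert: 85 s used, 625 in expected reach.
Nothing else within 91 s beats 625.

625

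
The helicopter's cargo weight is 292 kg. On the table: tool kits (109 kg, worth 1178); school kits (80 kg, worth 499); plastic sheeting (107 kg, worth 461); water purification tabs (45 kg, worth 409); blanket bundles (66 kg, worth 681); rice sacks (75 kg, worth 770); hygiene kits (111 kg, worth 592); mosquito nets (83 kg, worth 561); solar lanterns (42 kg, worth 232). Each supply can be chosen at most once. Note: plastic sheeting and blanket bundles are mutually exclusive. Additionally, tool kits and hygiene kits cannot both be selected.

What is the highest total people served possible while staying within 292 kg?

2861

Best packing: tool kits + blanket bundles + rice sacks + solar lanterns — 292 kg, 2861 total.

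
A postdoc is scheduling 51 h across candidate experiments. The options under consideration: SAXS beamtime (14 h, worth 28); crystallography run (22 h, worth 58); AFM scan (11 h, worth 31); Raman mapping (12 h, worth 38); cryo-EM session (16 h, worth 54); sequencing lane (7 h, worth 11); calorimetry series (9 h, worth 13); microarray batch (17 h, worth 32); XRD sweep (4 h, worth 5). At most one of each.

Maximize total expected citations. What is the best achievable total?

150

Greedy by ratio would take AFM scan + Raman mapping + cryo-EM session + sequencing lane + XRD sweep: 50 h used, total 139.
Replace AFM scan and sequencing lane and XRD sweep with crystallography run: the trade gains 11 net, giving 150 at 50 h.
Every other selection either busts 51 h or fails to beat 150.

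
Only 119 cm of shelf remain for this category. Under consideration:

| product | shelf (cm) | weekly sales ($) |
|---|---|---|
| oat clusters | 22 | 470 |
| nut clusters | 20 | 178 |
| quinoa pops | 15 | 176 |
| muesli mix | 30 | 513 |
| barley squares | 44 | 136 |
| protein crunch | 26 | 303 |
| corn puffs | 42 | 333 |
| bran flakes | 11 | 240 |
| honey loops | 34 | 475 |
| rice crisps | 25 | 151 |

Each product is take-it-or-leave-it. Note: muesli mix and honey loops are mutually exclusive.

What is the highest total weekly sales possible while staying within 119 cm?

By weekly sales per cm: bran flakes 21.82, oat clusters 21.36, muesli mix 17.10 lead.
Taking oat clusters + nut clusters + muesli mix + protein crunch + bran flakes: 109 cm used, 1704 in weekly sales.
The spare 10 cm is too small for any remaining product, and no feasible exchange beats 1704.

1704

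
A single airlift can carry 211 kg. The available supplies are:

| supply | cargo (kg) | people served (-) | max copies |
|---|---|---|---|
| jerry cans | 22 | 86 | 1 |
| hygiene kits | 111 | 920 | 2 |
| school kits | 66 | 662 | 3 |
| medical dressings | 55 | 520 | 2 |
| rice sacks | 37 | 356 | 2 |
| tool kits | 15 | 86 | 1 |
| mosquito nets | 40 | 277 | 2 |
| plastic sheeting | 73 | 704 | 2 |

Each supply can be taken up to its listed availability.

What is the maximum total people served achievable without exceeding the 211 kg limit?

A density-first pass picks 3×school kits — 1986 at 198 kg.
Dropping school kits frees 66 kg; slotting in 2×rice sacks (74 kg) lifts the total to 2036 at 206 kg.
That's the maximum — no swap from here does better than 2036.

2036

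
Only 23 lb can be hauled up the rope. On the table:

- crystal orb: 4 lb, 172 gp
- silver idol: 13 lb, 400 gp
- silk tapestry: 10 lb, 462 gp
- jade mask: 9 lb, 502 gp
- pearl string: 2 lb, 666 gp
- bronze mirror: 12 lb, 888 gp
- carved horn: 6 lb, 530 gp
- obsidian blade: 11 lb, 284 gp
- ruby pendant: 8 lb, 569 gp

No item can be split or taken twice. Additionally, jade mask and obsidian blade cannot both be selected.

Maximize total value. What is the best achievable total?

The ratio heuristic lands on pearl string + bronze mirror + carved horn (2084) but leaves 3 lb idle.
Replace carved horn with ruby pendant: the trade gains 39 net, giving 2123 at 22 lb.
The closest alternative, pearl string + bronze mirror + carved horn, reaches only 2084.

2123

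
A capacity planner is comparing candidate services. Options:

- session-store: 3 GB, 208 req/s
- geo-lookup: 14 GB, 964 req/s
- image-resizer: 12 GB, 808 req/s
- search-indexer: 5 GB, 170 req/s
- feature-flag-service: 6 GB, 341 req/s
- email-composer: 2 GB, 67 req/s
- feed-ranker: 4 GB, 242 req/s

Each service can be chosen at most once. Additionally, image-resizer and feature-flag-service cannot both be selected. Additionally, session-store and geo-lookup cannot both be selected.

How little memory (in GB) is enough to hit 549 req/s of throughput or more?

Look for the lowest-memory combination reaching 549.
session-store + feature-flag-service reaches 549 using 9 GB.
Any bundle with less than 9 GB falls short of 549.

9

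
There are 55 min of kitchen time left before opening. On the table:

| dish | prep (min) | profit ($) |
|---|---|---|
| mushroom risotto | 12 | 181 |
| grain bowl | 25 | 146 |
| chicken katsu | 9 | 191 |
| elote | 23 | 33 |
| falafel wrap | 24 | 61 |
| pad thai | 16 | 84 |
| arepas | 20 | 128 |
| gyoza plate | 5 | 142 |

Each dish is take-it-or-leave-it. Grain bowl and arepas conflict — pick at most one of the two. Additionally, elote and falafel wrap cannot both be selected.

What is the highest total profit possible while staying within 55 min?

660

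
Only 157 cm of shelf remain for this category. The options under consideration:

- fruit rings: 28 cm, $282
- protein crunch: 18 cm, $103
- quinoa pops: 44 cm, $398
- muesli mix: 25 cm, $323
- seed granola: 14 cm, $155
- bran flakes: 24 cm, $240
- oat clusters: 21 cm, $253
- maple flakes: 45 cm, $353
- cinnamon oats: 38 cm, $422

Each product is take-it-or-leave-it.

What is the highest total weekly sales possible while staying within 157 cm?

1678

The ratio heuristic lands on fruit rings + muesli mix + seed granola + bran flakes + oat clusters + cinnamon oats (1675) but leaves 7 cm idle.
Replace seed granola and bran flakes with quinoa pops: the trade gains 3 net, giving 1678 at 156 cm.
An exhaustive check of the 512 subsets confirms 1678.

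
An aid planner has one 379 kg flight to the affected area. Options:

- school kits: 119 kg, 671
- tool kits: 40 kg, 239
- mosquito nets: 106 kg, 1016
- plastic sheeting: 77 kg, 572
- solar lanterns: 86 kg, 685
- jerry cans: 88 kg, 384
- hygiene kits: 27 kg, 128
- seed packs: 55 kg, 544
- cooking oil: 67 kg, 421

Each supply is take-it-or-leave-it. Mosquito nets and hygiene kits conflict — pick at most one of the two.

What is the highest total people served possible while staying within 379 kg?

3056

Taking tool kits + mosquito nets + plastic sheeting + solar lanterns + seed packs: 364 kg used, 3056 in people served.
Nothing else feasible within 379 kg beats 3056.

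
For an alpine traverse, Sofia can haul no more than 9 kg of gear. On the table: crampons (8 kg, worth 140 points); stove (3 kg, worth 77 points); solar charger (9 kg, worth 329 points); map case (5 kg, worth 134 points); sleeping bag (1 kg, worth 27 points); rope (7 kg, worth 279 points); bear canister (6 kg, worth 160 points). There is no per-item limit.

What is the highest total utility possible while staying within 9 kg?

2×sleeping bag + rope uses 9 of the 9 kg and totals 333.
That's the maximum — no swap from here does better than 333.

333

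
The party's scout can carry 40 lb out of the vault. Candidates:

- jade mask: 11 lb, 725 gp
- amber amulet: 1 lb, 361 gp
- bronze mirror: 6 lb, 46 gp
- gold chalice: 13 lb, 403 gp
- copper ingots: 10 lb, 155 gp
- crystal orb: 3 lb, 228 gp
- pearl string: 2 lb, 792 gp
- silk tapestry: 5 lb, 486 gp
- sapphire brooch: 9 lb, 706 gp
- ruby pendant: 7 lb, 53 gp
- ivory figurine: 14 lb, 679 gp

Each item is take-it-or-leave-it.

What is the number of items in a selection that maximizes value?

Optimal total is 3491.
One optimal bundle: jade mask + amber amulet + crystal orb + pearl string + sapphire brooch + ivory figurine (40 lb).
Every optimal selection uses 6 items.

6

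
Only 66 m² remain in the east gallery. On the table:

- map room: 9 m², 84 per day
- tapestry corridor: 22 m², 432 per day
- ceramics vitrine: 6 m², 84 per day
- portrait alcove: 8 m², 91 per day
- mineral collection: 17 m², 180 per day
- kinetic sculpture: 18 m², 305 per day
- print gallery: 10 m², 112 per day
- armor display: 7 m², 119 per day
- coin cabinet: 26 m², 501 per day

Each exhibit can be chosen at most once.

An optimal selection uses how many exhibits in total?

3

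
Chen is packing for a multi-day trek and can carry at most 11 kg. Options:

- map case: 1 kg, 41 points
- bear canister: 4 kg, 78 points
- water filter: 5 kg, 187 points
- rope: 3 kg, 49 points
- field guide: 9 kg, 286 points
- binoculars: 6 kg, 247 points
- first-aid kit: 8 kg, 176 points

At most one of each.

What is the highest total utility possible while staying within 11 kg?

Greedy by ratio would take map case + bear canister + binoculars: 11 kg used, total 366.
Replace map case and bear canister with water filter: the trade gains 68 net, giving 434 at 11 kg.
The closest alternative, map case + bear canister + binoculars, reaches only 366.

434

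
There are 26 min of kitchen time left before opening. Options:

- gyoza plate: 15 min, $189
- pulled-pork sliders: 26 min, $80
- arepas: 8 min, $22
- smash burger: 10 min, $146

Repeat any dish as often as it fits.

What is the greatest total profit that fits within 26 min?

Taking the top-ratio dishes first gives 2×smash burger for 292 (20 min).
Replace smash burger with gyoza plate: the trade gains 43 net, giving 335 at 25 min.
Every other selection either busts 26 min or fails to beat 335.

335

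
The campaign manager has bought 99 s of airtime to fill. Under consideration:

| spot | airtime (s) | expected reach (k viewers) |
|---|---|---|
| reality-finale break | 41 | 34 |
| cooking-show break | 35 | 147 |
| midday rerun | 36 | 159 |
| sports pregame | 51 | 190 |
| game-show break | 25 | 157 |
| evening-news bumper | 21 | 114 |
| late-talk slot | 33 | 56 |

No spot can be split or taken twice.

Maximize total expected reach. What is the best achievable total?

463

The ratio heuristic lands on midday rerun + game-show break + evening-news bumper (430) but leaves 17 s idle.
Replace evening-news bumper with cooking-show break: the trade gains 33 net, giving 463 at 96 s.
An exhaustive check of the 128 subsets confirms 463.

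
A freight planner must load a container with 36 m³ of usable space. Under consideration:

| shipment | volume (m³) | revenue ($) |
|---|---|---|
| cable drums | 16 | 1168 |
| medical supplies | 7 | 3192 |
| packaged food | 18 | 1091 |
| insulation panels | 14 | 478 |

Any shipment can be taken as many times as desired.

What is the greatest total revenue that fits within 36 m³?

Best packing: 5×medical supplies — 35 m³, 15960 total.
Every other selection either busts 36 m³ or fails to beat 15960.

15960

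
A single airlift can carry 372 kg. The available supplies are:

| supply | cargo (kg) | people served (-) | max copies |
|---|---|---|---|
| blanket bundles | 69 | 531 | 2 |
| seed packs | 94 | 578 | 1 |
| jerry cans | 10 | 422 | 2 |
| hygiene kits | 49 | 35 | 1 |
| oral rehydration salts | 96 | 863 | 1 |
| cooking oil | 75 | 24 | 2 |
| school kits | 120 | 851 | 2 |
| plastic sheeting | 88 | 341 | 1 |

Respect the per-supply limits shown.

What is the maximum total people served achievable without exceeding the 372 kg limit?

By people served per kg: jerry cans 42.20, oral rehydration salts 8.99, blanket bundles 7.70, school kits 7.09 lead.
Filling by ratio: 2×blanket bundles + seed packs + 2×jerry cans + oral rehydration salts for 3347, with 24 kg left unused.
Replace 2×blanket bundles and seed packs with 2×school kits: the trade gains 62 net, giving 3409 at 356 kg.
The spare 16 kg is too small for any remaining supply, and no exchange beats 3409.

3409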